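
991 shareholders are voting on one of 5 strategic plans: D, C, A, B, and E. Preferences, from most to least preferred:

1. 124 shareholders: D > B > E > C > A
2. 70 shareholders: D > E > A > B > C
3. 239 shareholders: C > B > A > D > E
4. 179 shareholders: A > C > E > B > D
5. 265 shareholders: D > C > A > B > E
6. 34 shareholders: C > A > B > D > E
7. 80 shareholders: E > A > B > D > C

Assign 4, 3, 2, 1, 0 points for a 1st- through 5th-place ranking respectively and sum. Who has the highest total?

D: 124·4 + 70·4 + 239·1 + 179·0 + 265·4 + 34·1 + 80·1 = 2189
C: 124·1 + 70·0 + 239·4 + 179·3 + 265·3 + 34·4 + 80·0 = 2548
A: 124·0 + 70·2 + 239·2 + 179·4 + 265·2 + 34·3 + 80·3 = 2206
B: 124·3 + 70·1 + 239·3 + 179·1 + 265·1 + 34·2 + 80·2 = 1831
E: 124·2 + 70·3 + 239·0 + 179·2 + 265·0 + 34·0 + 80·4 = 1136
C has the highest Borda score (2548).

C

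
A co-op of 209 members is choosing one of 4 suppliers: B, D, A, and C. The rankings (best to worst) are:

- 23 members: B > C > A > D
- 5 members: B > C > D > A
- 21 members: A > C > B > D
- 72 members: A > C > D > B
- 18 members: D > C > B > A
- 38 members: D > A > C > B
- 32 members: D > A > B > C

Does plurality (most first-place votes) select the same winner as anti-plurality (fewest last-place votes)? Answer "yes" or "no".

Plurality — first-place votes: B 28, D 88, A 93, C 0. Winner: A.
Anti-plurality — last-place votes: B 110, D 44, A 23, C 32. Winner: A.
The two methods agree.

yes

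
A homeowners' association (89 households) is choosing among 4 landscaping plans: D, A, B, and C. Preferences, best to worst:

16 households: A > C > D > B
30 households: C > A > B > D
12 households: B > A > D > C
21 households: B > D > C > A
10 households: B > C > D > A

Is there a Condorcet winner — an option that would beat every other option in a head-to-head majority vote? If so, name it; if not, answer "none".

C

C vs D: 56–33 for C.
C vs A: 61–28 for C.
C vs B: 46–43 for C.
C beats every other option head-to-head.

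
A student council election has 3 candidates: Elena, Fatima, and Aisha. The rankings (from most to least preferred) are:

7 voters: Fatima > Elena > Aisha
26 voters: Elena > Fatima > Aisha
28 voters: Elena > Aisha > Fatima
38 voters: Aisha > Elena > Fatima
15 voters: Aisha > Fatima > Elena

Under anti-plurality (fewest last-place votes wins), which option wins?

Elena

Last-place votes: Elena 15, Fatima 66, Aisha 33.
Elena is ranked last by the fewest voters, so Elena wins.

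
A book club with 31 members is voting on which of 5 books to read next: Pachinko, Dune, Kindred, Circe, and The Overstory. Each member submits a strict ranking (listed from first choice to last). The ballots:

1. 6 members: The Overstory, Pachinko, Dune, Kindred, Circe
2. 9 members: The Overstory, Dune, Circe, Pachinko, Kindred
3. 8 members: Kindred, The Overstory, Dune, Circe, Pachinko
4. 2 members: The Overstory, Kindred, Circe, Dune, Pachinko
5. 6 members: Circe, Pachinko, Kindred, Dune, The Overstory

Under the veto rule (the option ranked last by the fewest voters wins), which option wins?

Dune

Last-place votes: Pachinko 10, Dune 0, Kindred 9, Circe 6, The Overstory 6.
Dune is ranked last by the fewest voters, so Dune wins.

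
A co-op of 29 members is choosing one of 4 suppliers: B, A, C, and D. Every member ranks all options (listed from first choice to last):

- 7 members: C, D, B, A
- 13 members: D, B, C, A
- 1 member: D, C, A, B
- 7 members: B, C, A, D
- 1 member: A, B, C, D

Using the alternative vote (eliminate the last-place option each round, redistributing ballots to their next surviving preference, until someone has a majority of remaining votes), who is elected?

Round 1: B 7, A 1, C 7, D 14. Eliminate A.
Round 2: B 8, C 7, D 14. Eliminate C.
Round 3: B 8, D 21. D has a majority.

D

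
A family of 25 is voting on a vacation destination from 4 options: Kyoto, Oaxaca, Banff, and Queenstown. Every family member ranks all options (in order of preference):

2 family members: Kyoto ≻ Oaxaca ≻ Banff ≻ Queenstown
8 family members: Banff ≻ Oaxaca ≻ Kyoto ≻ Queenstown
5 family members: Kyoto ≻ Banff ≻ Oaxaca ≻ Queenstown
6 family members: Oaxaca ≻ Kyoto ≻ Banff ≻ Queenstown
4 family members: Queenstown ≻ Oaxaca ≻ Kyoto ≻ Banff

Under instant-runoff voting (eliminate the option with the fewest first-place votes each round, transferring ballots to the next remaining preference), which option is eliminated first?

Queenstown

Round 1: Kyoto 7, Oaxaca 6, Banff 8, Queenstown 4. Eliminate Queenstown.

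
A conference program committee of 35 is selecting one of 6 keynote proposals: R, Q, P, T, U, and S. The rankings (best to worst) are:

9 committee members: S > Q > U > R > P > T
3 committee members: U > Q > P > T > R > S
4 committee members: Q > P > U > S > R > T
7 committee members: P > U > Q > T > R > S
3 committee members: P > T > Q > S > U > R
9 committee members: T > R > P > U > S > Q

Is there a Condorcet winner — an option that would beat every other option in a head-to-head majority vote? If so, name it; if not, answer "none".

Checking pairwise contests:
Q beats R 26–9.
P beats Q 19–16.
R beats P 18–17.
Q beats T 23–12.
P beats U 23–12.
R beats S 19–16.
Every option loses at least one head-to-head, so there is no Condorcet winner.

none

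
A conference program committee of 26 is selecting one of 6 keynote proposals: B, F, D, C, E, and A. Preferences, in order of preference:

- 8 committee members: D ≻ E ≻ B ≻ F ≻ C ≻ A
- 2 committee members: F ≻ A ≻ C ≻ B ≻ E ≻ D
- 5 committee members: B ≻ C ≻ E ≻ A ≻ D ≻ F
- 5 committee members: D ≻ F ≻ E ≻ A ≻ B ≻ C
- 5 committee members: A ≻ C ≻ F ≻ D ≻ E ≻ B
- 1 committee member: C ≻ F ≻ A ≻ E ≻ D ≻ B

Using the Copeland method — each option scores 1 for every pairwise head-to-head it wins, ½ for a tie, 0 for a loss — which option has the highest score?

D

B: beats C; ties F and A; loses to D and E → score 2.
F: beats C and A; ties B and E; loses to D → score 3.
D: beats B, F, and E; ties C and A → score 4.
C: beats A; ties D and E; loses to B and F → score 2.
E: beats B and A; ties F and C; loses to D → score 3.
A: ties B and D; loses to F, C, and E → score 1.
D has the best pairwise record.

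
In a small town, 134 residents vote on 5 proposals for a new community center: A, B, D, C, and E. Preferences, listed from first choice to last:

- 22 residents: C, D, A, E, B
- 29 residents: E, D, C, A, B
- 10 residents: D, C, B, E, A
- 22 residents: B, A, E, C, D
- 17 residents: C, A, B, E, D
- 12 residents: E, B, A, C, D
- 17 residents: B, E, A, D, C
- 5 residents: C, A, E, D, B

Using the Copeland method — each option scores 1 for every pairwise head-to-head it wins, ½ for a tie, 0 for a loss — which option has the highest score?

A: beats B and D; loses to C and E → score 2.
B: beats D; loses to A, C, and E → score 1.
D: loses to A, B, C, and E → score 0.
C: beats A, B, and D; loses to E → score 3.
E: beats A, B, D, and C → score 4.
E has the best pairwise record.

E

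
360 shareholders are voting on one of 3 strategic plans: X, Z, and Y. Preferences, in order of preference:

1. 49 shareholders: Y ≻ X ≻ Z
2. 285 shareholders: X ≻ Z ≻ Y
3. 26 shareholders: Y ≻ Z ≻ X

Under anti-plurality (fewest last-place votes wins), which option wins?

X

Last-place votes: X 26, Z 49, Y 285.
X is ranked last by the fewest voters, so X wins.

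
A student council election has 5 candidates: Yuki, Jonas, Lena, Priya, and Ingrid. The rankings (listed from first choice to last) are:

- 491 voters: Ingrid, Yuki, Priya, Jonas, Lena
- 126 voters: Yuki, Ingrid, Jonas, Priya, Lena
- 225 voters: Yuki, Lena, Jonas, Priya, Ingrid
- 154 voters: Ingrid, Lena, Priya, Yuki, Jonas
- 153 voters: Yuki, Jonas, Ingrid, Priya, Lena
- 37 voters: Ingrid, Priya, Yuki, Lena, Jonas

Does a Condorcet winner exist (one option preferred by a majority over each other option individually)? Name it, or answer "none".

Ingrid vs Yuki: 682–504 for Ingrid.
Ingrid vs Jonas: 808–378 for Ingrid.
Ingrid vs Lena: 961–225 for Ingrid.
Ingrid vs Priya: 961–225 for Ingrid.
Ingrid beats every other option head-to-head.

Ingrid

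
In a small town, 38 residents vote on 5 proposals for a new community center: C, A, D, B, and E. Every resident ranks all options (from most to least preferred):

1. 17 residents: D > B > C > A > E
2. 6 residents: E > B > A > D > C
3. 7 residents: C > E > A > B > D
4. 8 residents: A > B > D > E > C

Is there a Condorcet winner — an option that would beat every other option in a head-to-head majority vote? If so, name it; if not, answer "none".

B

B vs C: 31–7 for B.
B vs A: 23–15 for B.
B vs D: 21–17 for B.
B vs E: 25–13 for B.
B beats every other option head-to-head.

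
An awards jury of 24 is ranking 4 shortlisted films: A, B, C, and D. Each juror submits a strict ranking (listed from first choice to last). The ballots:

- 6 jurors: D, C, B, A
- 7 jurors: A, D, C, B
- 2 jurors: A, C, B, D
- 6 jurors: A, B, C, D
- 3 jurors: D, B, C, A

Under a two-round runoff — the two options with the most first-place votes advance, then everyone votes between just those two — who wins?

A

Round 1 first-place votes: A 15, B 0, C 0, D 9.
A and D advance.
Runoff: A is preferred to D by 15 voters; D by 9.
A wins the runoff.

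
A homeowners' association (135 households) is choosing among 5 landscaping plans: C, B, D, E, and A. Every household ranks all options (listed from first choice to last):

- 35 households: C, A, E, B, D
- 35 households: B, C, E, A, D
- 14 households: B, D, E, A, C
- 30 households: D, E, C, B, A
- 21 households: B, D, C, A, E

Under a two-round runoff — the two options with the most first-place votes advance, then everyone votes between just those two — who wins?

Round 1 first-place votes: C 35, B 70, D 30, E 0, A 0.
B and C advance.
Runoff: B is preferred to C by 70 voters; C by 65.
B wins the runoff.

B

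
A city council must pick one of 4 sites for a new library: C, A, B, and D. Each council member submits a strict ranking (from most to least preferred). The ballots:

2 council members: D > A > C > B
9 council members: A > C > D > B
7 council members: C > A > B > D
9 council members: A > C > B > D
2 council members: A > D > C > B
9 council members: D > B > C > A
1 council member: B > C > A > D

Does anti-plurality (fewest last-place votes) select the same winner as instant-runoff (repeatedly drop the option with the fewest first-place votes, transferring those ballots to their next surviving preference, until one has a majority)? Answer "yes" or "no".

no

Anti-plurality — last-place votes: C 0, A 9, B 13, D 17. Winner: C.
Instant-runoff — R1 C 7, A 20, B 1, D 11 (A winner). Winner: A.
The two methods disagree.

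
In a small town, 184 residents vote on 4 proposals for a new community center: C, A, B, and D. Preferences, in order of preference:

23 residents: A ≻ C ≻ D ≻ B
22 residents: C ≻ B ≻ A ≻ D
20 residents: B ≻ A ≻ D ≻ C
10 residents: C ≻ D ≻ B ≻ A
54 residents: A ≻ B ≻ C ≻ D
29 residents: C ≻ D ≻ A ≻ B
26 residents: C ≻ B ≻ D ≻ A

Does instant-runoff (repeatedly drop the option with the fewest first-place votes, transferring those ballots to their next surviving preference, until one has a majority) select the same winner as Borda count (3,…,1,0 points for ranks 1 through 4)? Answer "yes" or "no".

no

Instant-runoff — R1 C 87, A 77, B 20, D 0 (D out); R2 C 87, A 77, B 20 (B out); R3 C 87, A 97 (A winner). Winner: A.
Borda — scores: C 361, A 322, B 274, D 147. Winner: C.
The two methods disagree.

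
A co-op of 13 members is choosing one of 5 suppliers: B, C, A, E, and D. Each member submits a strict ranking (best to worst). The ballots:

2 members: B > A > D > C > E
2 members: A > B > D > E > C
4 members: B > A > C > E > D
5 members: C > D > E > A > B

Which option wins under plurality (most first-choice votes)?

B

First-place votes: B 6, C 5, A 2, E 0, D 0.
B has the most first-place votes.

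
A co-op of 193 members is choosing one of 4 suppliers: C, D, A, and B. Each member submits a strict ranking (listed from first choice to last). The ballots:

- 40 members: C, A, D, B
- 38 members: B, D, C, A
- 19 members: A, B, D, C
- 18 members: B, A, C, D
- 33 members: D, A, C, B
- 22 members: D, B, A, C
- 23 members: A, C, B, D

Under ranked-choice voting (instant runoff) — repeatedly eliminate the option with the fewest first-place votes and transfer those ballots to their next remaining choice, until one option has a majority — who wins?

A

Round 1: C 40, D 55, A 42, B 56. Eliminate C.
Round 2: D 55, A 82, B 56. Eliminate D.
Round 3: A 115, B 78. A has a majority.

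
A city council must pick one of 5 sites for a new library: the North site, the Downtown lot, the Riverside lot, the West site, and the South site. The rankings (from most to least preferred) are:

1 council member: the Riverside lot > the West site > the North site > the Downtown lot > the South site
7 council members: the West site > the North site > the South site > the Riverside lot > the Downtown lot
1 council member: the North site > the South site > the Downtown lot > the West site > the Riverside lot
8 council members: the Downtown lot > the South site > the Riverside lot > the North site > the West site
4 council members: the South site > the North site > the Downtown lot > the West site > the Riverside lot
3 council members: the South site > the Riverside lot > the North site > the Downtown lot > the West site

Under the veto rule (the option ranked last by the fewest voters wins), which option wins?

Last-place votes: the North site 0, the Downtown lot 7, the Riverside lot 5, the West site 11, the South site 1.
the North site is ranked last by the fewest voters, so the North site wins.

the North site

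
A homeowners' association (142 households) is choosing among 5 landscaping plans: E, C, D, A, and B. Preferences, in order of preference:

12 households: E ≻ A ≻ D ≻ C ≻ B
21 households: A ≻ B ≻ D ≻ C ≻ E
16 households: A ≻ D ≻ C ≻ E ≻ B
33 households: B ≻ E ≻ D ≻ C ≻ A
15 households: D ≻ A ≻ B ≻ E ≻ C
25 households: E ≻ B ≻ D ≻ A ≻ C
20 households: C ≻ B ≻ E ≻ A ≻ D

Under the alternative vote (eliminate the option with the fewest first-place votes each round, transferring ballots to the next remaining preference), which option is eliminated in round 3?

Round 1: E 37, C 20, D 15, A 37, B 33. Eliminate D.
Round 2: E 37, C 20, A 52, B 33. Eliminate C.
Round 3: E 37, A 52, B 53. Eliminate E.

E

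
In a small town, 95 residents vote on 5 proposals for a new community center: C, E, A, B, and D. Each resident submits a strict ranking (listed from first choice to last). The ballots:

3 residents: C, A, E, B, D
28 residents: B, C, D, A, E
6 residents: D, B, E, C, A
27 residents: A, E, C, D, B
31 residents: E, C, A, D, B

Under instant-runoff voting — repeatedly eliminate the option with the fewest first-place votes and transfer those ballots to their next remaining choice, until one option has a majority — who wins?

E

Round 1: C 3, E 31, A 27, B 28, D 6. Eliminate C.
Round 2: E 31, A 30, B 28, D 6. Eliminate D.
Round 3: E 31, A 30, B 34. Eliminate A.
Round 4: E 61, B 34. E has a majority.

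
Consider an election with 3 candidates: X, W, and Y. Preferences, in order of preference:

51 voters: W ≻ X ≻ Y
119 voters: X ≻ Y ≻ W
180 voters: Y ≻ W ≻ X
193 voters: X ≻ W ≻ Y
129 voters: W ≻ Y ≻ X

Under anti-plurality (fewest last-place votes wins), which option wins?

Last-place votes: X 309, W 119, Y 244.
W is ranked last by the fewest voters, so W wins.

W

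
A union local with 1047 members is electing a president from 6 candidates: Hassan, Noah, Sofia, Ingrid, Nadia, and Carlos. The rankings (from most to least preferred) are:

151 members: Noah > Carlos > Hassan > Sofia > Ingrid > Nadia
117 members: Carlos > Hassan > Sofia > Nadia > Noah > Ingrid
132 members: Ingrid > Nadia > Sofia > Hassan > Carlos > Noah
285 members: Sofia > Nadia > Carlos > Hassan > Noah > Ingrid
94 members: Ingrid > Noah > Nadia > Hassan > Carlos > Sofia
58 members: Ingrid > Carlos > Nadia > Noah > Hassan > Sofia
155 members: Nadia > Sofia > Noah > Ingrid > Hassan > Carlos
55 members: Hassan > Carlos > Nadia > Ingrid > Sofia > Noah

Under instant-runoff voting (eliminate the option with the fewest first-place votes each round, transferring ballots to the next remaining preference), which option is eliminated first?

Round 1: Hassan 55, Noah 151, Sofia 285, Ingrid 284, Nadia 155, Carlos 117. Eliminate Hassan.

Hassan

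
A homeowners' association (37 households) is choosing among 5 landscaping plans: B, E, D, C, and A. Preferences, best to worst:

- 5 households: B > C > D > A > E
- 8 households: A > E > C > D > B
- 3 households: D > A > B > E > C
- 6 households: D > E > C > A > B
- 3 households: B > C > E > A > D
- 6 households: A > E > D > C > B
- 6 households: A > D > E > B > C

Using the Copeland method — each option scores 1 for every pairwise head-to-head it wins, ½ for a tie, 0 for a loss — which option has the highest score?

A

B: loses to E, D, C, and A → score 0.
E: beats B and C; loses to D and A → score 2.
D: beats B, E, and C; loses to A → score 3.
C: beats B; loses to E, D, and A → score 1.
A: beats B, E, D, and C → score 4.
A has the best pairwise record.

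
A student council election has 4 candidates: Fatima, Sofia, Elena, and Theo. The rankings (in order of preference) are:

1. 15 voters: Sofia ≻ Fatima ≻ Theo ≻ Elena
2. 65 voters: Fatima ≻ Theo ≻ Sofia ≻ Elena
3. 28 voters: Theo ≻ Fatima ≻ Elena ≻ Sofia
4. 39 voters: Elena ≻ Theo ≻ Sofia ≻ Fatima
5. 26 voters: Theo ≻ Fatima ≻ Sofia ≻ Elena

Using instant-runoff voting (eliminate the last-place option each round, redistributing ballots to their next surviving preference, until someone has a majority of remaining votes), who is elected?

Round 1: Fatima 65, Sofia 15, Elena 39, Theo 54. Eliminate Sofia.
Round 2: Fatima 80, Elena 39, Theo 54. Eliminate Elena.
Round 3: Fatima 80, Theo 93. Theo has a majority.

Theo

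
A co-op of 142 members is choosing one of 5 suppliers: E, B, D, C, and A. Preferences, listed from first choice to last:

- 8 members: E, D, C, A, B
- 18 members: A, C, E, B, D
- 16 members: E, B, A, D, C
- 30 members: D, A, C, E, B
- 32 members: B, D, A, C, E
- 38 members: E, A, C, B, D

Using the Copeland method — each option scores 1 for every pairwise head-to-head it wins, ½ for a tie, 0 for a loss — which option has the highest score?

E: beats B and D; loses to C and A → score 2.
B: beats D; loses to E, C, and A → score 1.
D: beats C; loses to E, B, and A → score 1.
C: beats E and B; loses to D and A → score 2.
A: beats E, B, D, and C → score 4.
A has the best pairwise record.

A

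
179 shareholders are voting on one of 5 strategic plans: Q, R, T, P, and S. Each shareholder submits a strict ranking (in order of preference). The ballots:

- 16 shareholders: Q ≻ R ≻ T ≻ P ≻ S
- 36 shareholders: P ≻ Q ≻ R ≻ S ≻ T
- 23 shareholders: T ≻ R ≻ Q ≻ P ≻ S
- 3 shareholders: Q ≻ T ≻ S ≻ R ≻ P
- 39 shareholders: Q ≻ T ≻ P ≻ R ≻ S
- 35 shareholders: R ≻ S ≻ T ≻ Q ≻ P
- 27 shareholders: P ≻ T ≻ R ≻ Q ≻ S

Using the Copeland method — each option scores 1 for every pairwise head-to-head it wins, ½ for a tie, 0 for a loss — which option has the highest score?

Q: beats R, T, P, and S → score 4.
R: beats S; loses to Q, T, and P → score 1.
T: beats R, P, and S; loses to Q → score 3.
P: beats R and S; loses to Q and T → score 2.
S: loses to Q, R, T, and P → score 0.
Q has the best pairwise record.

Q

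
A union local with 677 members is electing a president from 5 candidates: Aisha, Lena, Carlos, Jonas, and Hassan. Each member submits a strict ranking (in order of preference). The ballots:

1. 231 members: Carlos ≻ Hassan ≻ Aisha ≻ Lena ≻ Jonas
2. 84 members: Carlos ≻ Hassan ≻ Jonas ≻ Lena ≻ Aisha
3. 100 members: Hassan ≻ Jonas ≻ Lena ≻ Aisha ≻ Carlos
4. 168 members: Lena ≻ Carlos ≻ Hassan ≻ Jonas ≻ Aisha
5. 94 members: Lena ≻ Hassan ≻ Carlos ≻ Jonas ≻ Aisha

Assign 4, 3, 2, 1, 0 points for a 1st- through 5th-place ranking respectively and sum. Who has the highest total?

Hassan

Aisha: 231·2 + 84·0 + 100·1 + 168·0 + 94·0 = 562
Lena: 231·1 + 84·1 + 100·2 + 168·4 + 94·4 = 1563
Carlos: 231·4 + 84·4 + 100·0 + 168·3 + 94·2 = 1952
Jonas: 231·0 + 84·2 + 100·3 + 168·1 + 94·1 = 730
Hassan: 231·3 + 84·3 + 100·4 + 168·2 + 94·3 = 1963
Hassan has the highest Borda score (1963).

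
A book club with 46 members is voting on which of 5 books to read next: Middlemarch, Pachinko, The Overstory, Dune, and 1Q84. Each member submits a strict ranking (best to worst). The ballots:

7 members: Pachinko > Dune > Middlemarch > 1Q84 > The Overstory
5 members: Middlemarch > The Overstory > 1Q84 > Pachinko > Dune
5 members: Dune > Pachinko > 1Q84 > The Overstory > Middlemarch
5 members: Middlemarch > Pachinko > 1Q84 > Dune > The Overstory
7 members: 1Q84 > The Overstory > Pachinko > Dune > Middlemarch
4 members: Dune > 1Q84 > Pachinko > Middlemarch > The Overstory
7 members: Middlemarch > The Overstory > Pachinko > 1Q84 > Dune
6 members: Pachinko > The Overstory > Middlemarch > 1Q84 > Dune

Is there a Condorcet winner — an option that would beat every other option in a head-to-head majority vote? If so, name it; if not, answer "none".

Pachinko

Pachinko vs Middlemarch: 29–17 for Pachinko.
Pachinko vs The Overstory: 27–19 for Pachinko.
Pachinko vs Dune: 37–9 for Pachinko.
Pachinko vs 1Q84: 30–16 for Pachinko.
Pachinko beats every other option head-to-head.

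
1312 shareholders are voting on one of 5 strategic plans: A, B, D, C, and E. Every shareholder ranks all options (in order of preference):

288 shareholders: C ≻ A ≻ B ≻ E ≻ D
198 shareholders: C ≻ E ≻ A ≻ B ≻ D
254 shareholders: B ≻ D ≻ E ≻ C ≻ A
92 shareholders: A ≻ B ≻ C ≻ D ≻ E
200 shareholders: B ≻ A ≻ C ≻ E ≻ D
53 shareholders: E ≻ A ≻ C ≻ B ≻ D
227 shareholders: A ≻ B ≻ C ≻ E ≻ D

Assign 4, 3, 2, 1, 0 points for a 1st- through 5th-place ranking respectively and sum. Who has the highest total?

A: 288·3 + 198·2 + 254·0 + 92·4 + 200·3 + 53·3 + 227·4 = 3295
B: 288·2 + 198·1 + 254·4 + 92·3 + 200·4 + 53·1 + 227·3 = 3600
D: 288·0 + 198·0 + 254·3 + 92·1 + 200·0 + 53·0 + 227·0 = 854
C: 288·4 + 198·4 + 254·1 + 92·2 + 200·2 + 53·2 + 227·2 = 3342
E: 288·1 + 198·3 + 254·2 + 92·0 + 200·1 + 53·4 + 227·1 = 2029
B has the highest Borda score (3600).

B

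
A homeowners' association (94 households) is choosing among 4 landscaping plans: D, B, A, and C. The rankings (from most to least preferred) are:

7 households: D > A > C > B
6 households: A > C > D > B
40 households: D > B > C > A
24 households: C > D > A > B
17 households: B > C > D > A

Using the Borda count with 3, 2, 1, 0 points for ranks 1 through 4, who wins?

D

D: 7·3 + 6·1 + 40·3 + 24·2 + 17·1 = 212
B: 7·0 + 6·0 + 40·2 + 24·0 + 17·3 = 131
A: 7·2 + 6·3 + 40·0 + 24·1 + 17·0 = 56
C: 7·1 + 6·2 + 40·1 + 24·3 + 17·2 = 165
D has the highest Borda score (212).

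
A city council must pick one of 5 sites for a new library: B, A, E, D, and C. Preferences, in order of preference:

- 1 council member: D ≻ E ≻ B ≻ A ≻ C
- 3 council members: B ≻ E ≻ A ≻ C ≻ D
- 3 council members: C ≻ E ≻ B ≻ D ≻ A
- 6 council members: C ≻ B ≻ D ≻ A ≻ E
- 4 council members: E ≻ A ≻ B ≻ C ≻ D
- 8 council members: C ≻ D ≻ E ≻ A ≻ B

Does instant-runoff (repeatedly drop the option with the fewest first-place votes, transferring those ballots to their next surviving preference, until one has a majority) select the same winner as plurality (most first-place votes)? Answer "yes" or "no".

Instant-runoff — R1 B 3, A 0, E 4, D 1, C 17 (C winner). Winner: C.
Plurality — first-place votes: B 3, A 0, E 4, D 1, C 17. Winner: C.
The two methods agree.

yes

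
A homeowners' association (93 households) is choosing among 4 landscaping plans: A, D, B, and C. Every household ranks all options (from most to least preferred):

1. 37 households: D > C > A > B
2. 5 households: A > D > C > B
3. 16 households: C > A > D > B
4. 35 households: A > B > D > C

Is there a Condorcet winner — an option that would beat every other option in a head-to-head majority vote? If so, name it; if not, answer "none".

none

Checking pairwise contests:
C beats A 53–40.
A beats D 56–37.
A beats B 93–0.
D beats C 77–16.
Every option loses at least one head-to-head, so there is no Condorcet winner.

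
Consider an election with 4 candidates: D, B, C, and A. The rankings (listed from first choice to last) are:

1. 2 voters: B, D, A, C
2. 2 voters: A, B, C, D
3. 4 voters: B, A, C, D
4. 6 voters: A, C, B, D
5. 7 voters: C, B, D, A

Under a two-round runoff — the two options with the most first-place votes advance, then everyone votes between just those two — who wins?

Round 1 first-place votes: D 0, B 6, C 7, A 8.
A and C advance.
Runoff: A is preferred to C by 14 voters; C by 7.
A wins the runoff.

A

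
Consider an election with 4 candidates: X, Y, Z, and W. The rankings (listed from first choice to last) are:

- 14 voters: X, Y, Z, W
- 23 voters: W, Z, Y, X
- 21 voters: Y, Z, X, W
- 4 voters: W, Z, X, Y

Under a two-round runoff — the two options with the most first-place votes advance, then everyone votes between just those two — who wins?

Y

Round 1 first-place votes: X 14, Y 21, Z 0, W 27.
W and Y advance.
Runoff: W is preferred to Y by 27 voters; Y by 35.
Y wins the runoff.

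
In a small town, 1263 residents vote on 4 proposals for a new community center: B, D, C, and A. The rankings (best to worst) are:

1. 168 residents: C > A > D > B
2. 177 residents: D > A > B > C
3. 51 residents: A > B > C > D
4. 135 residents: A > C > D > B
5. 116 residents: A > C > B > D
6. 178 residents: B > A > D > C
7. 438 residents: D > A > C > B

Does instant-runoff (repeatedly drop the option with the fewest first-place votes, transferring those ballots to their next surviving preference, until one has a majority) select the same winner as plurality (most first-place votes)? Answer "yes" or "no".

no

Instant-runoff — R1 B 178, D 615, C 168, A 302 (C out); R2 B 178, D 615, A 470 (B out); R3 D 615, A 648 (A winner). Winner: A.
Plurality — first-place votes: B 178, D 615, C 168, A 302. Winner: D.
The two methods disagree.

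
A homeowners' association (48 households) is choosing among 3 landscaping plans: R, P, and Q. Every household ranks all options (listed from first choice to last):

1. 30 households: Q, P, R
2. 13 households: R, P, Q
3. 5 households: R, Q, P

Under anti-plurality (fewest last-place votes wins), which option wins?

P

Last-place votes: R 30, P 5, Q 13.
P is ranked last by the fewest voters, so P wins.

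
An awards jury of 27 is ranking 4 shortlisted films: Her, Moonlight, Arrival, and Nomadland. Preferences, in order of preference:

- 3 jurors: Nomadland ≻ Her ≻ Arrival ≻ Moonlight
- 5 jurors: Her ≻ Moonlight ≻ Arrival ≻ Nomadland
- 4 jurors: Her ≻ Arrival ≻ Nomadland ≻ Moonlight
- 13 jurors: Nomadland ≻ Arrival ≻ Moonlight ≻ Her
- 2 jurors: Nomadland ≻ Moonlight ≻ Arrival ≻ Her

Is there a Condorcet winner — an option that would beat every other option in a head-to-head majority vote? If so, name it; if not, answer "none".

Nomadland vs Her: 18–9 for Nomadland.
Nomadland vs Moonlight: 22–5 for Nomadland.
Nomadland vs Arrival: 18–9 for Nomadland.
Nomadland beats every other option head-to-head.

Nomadland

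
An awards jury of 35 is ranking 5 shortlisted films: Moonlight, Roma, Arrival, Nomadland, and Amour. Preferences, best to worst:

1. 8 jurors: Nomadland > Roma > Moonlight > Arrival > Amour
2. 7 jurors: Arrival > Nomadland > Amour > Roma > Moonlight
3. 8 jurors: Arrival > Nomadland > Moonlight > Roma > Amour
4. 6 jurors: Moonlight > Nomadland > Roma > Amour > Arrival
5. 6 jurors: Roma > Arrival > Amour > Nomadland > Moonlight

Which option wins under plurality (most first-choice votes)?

First-place votes: Moonlight 6, Roma 6, Arrival 15, Nomadland 8, Amour 0.
Arrival has the most first-place votes.

Arrival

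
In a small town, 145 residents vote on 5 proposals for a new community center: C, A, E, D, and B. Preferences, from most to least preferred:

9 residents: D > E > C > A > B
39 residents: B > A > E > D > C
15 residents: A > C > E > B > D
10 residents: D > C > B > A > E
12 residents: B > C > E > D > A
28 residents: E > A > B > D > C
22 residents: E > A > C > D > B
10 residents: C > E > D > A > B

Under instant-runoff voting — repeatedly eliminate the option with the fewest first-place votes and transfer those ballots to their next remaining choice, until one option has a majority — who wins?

Round 1: C 10, A 15, E 50, D 19, B 51. Eliminate C.
Round 2: A 15, E 60, D 19, B 51. Eliminate A.
Round 3: E 75, D 19, B 51. E has a majority.

E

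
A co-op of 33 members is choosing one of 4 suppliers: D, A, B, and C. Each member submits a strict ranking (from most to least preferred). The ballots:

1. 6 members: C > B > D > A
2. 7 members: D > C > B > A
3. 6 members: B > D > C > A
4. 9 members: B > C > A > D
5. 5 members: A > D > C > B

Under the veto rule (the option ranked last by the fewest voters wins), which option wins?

C

Last-place votes: D 9, A 19, B 5, C 0.
C is ranked last by the fewest voters, so C wins.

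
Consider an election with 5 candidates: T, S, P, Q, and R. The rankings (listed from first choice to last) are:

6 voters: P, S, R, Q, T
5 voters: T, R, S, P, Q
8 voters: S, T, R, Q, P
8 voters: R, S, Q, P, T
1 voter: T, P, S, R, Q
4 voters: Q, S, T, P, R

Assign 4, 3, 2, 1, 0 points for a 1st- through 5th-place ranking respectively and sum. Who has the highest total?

S

T: 6·0 + 5·4 + 8·3 + 8·0 + 1·4 + 4·2 = 56
S: 6·3 + 5·2 + 8·4 + 8·3 + 1·2 + 4·3 = 98
P: 6·4 + 5·1 + 8·0 + 8·1 + 1·3 + 4·1 = 44
Q: 6·1 + 5·0 + 8·1 + 8·2 + 1·0 + 4·4 = 46
R: 6·2 + 5·3 + 8·2 + 8·4 + 1·1 + 4·0 = 76
S has the highest Borda score (98).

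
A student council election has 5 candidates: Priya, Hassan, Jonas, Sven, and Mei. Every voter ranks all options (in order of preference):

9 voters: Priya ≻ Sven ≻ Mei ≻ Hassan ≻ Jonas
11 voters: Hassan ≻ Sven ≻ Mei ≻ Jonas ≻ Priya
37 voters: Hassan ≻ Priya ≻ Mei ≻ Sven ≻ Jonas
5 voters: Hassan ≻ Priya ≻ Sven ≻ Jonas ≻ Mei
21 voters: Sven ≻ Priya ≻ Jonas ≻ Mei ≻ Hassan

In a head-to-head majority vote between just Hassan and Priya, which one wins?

Voters preferring Hassan to Priya: 53; preferring Priya to Hassan: 30.
Hassan wins the head-to-head.

Hassan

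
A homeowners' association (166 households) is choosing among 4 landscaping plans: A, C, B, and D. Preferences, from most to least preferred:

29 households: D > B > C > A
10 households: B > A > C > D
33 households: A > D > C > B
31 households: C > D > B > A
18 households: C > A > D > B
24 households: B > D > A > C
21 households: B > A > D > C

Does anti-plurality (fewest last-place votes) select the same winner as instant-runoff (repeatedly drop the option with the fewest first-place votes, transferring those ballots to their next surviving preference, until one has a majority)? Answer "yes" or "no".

Anti-plurality — last-place votes: A 60, C 45, B 51, D 10. Winner: D.
Instant-runoff — R1 A 33, C 49, B 55, D 29 (D out); R2 A 33, C 49, B 84 (B winner). Winner: B.
The two methods disagree.

no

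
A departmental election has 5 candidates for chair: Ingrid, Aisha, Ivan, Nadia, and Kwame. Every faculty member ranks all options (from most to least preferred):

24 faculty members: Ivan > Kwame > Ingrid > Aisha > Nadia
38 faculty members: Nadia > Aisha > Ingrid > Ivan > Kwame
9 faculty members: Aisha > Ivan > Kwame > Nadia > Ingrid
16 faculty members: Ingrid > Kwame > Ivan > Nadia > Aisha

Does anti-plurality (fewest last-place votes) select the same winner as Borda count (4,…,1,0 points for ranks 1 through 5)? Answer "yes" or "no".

Anti-plurality — last-place votes: Ingrid 9, Aisha 16, Ivan 0, Nadia 24, Kwame 38. Winner: Ivan.
Borda — scores: Ingrid 188, Aisha 174, Ivan 193, Nadia 177, Kwame 138. Winner: Ivan.
The two methods agree.

yes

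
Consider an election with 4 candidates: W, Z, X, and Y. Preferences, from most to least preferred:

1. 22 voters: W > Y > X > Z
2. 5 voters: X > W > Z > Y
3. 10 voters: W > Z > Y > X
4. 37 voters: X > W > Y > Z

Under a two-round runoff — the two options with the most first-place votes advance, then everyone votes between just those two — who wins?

X

Round 1 first-place votes: W 32, Z 0, X 42, Y 0.
X and W advance.
Runoff: X is preferred to W by 42 voters; W by 32.
X wins the runoff.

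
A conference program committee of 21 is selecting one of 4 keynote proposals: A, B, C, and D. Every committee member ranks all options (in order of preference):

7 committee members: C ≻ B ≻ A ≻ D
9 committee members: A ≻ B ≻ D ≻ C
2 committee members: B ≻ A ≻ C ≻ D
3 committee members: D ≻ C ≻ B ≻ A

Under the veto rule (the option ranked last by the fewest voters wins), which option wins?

B

Last-place votes: A 3, B 0, C 9, D 9.
B is ranked last by the fewest voters, so B wins.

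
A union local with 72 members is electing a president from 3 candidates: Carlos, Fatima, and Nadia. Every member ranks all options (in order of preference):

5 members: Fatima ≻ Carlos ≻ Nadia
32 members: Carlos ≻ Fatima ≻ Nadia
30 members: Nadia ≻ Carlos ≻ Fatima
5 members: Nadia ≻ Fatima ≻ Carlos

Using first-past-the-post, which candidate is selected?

Nadia

First-place votes: Carlos 32, Fatima 5, Nadia 35.
Nadia has the most first-place votes.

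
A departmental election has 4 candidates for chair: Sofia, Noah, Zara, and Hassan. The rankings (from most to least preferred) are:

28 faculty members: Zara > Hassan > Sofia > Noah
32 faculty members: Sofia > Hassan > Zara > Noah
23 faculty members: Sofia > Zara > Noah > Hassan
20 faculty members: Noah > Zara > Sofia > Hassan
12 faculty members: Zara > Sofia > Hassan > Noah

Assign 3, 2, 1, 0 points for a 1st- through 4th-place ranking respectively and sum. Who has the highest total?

Sofia: 28·1 + 32·3 + 23·3 + 20·1 + 12·2 = 237
Noah: 28·0 + 32·0 + 23·1 + 20·3 + 12·0 = 83
Zara: 28·3 + 32·1 + 23·2 + 20·2 + 12·3 = 238
Hassan: 28·2 + 32·2 + 23·0 + 20·0 + 12·1 = 132
Zara has the highest Borda score (238).

Zara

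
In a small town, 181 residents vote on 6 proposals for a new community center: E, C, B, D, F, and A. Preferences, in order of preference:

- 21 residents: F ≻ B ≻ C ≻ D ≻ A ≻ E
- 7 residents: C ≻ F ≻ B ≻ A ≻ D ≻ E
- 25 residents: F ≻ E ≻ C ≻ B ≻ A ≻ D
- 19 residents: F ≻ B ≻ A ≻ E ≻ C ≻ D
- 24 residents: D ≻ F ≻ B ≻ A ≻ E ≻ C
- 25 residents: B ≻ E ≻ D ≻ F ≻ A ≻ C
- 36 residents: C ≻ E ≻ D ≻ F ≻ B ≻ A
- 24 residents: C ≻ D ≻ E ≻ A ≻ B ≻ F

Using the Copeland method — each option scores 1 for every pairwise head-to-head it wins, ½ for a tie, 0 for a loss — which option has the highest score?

E: beats C, D, and A; loses to B and F → score 3.
C: beats B, D, and A; loses to E and F → score 3.
B: beats E, D, and A; loses to C and F → score 3.
D: beats F and A; loses to E, C, and B → score 2.
F: beats E, C, B, and A; loses to D → score 4.
A: loses to E, C, B, D, and F → score 0.
F has the best pairwise record.

F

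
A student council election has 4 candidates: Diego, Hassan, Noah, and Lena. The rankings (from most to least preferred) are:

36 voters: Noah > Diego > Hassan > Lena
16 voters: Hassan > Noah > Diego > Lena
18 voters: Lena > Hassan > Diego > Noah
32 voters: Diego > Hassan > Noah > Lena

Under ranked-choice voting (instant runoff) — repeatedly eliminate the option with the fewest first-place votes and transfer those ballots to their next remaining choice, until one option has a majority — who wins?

Round 1: Diego 32, Hassan 16, Noah 36, Lena 18. Eliminate Hassan.
Round 2: Diego 32, Noah 52, Lena 18. Noah has a majority.

Noah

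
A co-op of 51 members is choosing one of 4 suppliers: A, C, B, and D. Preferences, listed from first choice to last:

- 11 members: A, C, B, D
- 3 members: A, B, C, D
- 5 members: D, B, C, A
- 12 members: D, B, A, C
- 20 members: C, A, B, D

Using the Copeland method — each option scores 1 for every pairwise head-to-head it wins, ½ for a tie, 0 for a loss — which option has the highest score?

A

A: beats C, B, and D → score 3.
C: beats B and D; loses to A → score 2.
B: beats D; loses to A and C → score 1.
D: loses to A, C, and B → score 0.
A has the best pairwise record.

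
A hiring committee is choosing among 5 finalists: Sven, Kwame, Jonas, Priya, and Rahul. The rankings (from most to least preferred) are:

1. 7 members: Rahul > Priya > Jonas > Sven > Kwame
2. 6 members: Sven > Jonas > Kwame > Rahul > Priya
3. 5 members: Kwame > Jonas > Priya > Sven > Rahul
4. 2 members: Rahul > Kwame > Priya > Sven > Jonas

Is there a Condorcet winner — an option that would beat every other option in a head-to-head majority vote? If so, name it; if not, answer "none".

Jonas

Jonas vs Sven: 12–8 for Jonas.
Jonas vs Kwame: 13–7 for Jonas.
Jonas vs Priya: 11–9 for Jonas.
Jonas vs Rahul: 11–9 for Jonas.
Jonas beats every other option head-to-head.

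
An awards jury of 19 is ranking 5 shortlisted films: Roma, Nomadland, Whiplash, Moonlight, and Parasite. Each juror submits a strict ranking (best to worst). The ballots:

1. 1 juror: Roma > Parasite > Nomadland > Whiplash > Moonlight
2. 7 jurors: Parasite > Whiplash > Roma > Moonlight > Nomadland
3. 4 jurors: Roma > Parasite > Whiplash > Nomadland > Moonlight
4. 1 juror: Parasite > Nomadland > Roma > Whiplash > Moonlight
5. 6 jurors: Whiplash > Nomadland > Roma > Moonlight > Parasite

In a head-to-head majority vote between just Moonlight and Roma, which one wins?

Voters preferring Moonlight to Roma: 0; preferring Roma to Moonlight: 19.
Roma wins the head-to-head.

Roma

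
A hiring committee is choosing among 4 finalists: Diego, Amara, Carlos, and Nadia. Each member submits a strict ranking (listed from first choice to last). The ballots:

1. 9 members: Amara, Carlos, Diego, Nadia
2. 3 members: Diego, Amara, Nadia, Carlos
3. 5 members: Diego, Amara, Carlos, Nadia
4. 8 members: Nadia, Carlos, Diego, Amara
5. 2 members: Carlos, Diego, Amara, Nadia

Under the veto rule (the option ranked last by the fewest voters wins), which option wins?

Last-place votes: Diego 0, Amara 8, Carlos 3, Nadia 16.
Diego is ranked last by the fewest voters, so Diego wins.

Diego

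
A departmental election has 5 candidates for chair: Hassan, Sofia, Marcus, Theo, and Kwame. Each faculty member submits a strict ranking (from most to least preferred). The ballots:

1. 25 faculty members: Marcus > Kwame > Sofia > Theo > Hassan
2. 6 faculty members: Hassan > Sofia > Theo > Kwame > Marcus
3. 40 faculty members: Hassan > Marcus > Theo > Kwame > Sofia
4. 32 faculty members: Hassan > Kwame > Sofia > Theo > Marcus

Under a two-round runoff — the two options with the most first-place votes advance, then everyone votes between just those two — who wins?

Round 1 first-place votes: Hassan 78, Sofia 0, Marcus 25, Theo 0, Kwame 0.
Hassan and Marcus advance.
Runoff: Hassan is preferred to Marcus by 78 voters; Marcus by 25.
Hassan wins the runoff.

Hassan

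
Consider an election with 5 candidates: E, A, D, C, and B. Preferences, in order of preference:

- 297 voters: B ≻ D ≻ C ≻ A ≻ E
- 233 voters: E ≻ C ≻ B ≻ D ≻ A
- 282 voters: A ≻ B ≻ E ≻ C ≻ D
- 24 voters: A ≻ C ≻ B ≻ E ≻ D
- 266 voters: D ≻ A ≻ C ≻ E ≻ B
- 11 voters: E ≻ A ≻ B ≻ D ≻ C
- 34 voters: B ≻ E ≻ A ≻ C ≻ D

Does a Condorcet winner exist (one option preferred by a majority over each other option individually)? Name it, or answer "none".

none

Checking pairwise contests:
A beats E 869–278.
D beats A 796–351.
E beats D 584–563.
A beats C 617–530.
A beats B 583–564.
Every option loses at least one head-to-head, so there is no Condorcet winner.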